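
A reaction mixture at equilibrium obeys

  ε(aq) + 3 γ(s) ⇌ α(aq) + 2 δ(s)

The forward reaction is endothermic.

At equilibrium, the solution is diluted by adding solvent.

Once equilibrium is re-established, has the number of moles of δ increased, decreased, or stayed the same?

Dilution scales every aqueous concentration by the same factor. Δn_aq = 1 − 1 = 0, so Q is unchanged — no shift.
No net shift occurs, so the amount of δ is unchanged.

unchanged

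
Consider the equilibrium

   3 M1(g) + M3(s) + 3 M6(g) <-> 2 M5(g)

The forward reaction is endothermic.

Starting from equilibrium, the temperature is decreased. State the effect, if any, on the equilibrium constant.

decreases

K depends on temperature via the van 't Hoff relation. The forward reaction is endothermic, so lowering T decreases K.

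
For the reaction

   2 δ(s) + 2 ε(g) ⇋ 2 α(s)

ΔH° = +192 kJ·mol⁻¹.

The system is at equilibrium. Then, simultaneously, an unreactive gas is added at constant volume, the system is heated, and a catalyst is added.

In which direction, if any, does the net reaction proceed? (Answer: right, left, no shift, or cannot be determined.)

right

At constant volume, adding an inert gas leaves every reacting species' partial pressure unchanged, so Q is unchanged — no shift from this change.
The forward reaction is endothermic. Raising T favours the endothermic direction — shift to the right.
A catalyst speeds both forward and reverse rates equally; it changes neither Q nor K — no shift from this change.
Only the nonzero effect(s) matter; the net shift is to the right.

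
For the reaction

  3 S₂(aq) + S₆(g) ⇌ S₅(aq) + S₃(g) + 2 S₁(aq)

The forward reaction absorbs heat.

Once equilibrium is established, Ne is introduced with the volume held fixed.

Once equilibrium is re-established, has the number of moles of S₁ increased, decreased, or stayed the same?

At constant volume, adding an inert gas leaves every reacting species' partial pressure unchanged, so Q is unchanged — no shift from this change.
No net shift occurs, so the amount of S₁ is unchanged.

unchanged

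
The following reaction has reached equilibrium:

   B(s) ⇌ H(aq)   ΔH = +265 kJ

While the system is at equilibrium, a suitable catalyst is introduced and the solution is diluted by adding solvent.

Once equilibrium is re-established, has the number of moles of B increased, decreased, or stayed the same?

decreases

A catalyst speeds both forward and reverse rates equally; it changes neither Q nor K — no shift from this change.
Dilution lowers every aqueous concentration by the same factor. Δn_aq = 1 − 0 = +1, so the system shifts toward the side with more dissolved moles — to the right.
The net shift is to the right. B is a reactant, so its amount decreases.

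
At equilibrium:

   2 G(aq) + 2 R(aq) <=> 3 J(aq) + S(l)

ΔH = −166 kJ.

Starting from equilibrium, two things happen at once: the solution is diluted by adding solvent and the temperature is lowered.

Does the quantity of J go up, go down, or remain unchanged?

cannot be determined

Dilution lowers every aqueous concentration by the same factor. Δn_aq = 3 − 4 = -1, so the system shifts toward the side with more dissolved moles — to the left.
The forward reaction is exothermic. Lowering T favours the exothermic direction — shift to the right.
The two effects oppose each other, so the net shift — and hence the change in J — cannot be determined from the given information.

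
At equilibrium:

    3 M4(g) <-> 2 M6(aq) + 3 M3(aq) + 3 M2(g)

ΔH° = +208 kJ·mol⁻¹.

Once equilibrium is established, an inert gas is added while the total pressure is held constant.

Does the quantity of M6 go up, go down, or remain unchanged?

Adding inert gas at constant total pressure expands the volume, scaling every reacting partial pressure by the same factor. Δn_gas = 3 − 3 = 0, so Q is unchanged — no shift.
No net shift occurs, so the amount of M6 is unchanged.

unchanged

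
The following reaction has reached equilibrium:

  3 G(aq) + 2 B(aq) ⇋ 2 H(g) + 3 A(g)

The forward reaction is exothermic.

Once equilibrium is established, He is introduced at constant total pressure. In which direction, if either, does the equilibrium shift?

Adding inert gas at constant total pressure expands the volume and lowers every reacting partial pressure. With Δn_gas = 5 − 0 = +5, Q moves away from K toward the side with fewer gas moles, so the system shifts toward the side with more gas moles — to the right.

right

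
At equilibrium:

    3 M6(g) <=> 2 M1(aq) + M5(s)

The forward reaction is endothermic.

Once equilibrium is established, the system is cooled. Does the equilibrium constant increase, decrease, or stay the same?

decreases

K depends on temperature via the van 't Hoff relation. The forward reaction is endothermic, so lowering T decreases K.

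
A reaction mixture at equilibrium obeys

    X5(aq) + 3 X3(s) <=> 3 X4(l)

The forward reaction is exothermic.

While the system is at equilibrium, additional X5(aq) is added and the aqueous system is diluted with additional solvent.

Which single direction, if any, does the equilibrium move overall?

cannot be determined

Adding X5 (aq), a reactant, drives the reaction to the right.
Dilution lowers every aqueous concentration by the same factor. Δn_aq = 0 − 1 = -1, so the system shifts toward the side with more dissolved moles — to the left.
The individual effects push in opposite directions; without quantitative information the net direction cannot be determined.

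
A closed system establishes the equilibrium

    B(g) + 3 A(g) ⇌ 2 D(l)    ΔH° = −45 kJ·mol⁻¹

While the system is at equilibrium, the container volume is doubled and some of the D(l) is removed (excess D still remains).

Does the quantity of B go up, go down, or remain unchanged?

Gas moles: reactants 4, products 0 (Δn_gas = -4). Expansion shifts the system toward the side with more moles of gas — to the left.
D is a pure liquid; its activity is 1 regardless of amount, so Q is unaffected — no shift from this change.
The net shift is to the left. B is a reactant, so its amount increases.

increases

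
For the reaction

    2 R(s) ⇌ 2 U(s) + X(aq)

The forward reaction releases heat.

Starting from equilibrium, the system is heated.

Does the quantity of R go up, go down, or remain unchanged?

increases

The forward reaction is exothermic. Raising T favours the endothermic direction — shift to the left.
The net shift is to the left. R is a reactant, so its amount increases.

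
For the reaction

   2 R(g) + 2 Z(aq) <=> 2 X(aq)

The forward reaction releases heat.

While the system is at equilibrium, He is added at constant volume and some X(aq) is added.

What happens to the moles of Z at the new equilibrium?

increases

At constant volume, adding an inert gas leaves every reacting species' partial pressure unchanged, so Q is unchanged — no shift from this change.
Adding X (aq), a product, drives the reaction to the left.
The net shift is to the left. Z is a reactant, so its amount increases.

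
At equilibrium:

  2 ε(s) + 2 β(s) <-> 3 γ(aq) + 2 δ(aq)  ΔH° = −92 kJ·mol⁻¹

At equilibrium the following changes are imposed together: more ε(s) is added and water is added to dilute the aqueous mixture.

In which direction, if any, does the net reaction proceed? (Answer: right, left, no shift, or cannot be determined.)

right

ε is a pure solid; its activity is 1 regardless of amount, so Q is unaffected — no shift from this change.
Dilution lowers every aqueous concentration by the same factor. Δn_aq = 5 − 0 = +5, so the system shifts toward the side with more dissolved moles — to the right.
Only the nonzero effect(s) matter; the net shift is to the right.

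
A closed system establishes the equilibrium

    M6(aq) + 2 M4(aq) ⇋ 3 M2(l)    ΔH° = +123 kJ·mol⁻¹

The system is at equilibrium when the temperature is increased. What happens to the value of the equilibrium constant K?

increases

K depends on temperature via the van 't Hoff relation. The forward reaction is endothermic, so raising T increases K.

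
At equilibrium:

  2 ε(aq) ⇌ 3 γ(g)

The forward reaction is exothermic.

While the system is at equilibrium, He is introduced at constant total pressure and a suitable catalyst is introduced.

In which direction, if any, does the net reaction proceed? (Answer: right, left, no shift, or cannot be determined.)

right

Adding inert gas at constant total pressure expands the volume and lowers every reacting partial pressure. With Δn_gas = 3 − 0 = +3, Q moves away from K toward the side with fewer gas moles, so the system shifts toward the side with more gas moles — to the right.
A catalyst speeds both forward and reverse rates equally; it changes neither Q nor K — no shift from this change.
Only the nonzero effect(s) matter; the net shift is to the right.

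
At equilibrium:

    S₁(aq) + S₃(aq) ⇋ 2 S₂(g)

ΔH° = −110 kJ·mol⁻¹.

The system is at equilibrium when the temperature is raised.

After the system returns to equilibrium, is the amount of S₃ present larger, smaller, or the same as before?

increases

The forward reaction is exothermic. Raising T favours the endothermic direction — shift to the left.
The net shift is to the left. S₃ is a reactant, so its amount increases.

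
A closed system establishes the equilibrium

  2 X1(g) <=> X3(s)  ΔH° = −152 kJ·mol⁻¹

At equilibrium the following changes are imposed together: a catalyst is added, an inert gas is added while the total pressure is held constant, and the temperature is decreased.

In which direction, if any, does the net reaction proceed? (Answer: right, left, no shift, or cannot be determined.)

cannot be determined

A catalyst speeds both forward and reverse rates equally; it changes neither Q nor K — no shift from this change.
Adding inert gas at constant total pressure expands the volume and lowers every reacting partial pressure. With Δn_gas = 0 − 2 = -2, Q moves away from K toward the side with fewer gas moles, so the system shifts toward the side with more gas moles — to the left.
The forward reaction is exothermic. Lowering T favours the exothermic direction — shift to the right.
The individual effects push in opposite directions; without quantitative information the net direction cannot be determined.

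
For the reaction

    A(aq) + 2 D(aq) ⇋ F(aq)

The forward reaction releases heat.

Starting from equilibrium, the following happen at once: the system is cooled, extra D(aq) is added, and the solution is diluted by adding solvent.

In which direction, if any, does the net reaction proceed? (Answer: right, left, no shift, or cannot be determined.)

cannot be determined

The forward reaction is exothermic. Lowering T favours the exothermic direction — shift to the right.
Adding D (aq), a reactant, drives the reaction to the right.
Dilution lowers every aqueous concentration by the same factor. Δn_aq = 1 − 3 = -2, so the system shifts toward the side with more dissolved moles — to the left.
The individual effects push in opposite directions; without quantitative information the net direction cannot be determined.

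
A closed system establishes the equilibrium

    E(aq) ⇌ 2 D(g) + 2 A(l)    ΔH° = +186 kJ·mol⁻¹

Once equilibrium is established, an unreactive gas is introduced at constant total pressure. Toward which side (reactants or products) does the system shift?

Adding inert gas at constant total pressure expands the volume and lowers every reacting partial pressure. With Δn_gas = 2 − 0 = +2, Q moves away from K toward the side with fewer gas moles, so the system shifts toward the side with more gas moles — to the right.

right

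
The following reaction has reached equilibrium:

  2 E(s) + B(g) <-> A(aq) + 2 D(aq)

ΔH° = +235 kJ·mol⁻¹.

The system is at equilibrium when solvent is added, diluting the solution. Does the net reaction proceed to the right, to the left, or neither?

Dilution lowers every aqueous concentration by the same factor. Δn_aq = 3 − 0 = +3, so the system shifts toward the side with more dissolved moles — to the right.

right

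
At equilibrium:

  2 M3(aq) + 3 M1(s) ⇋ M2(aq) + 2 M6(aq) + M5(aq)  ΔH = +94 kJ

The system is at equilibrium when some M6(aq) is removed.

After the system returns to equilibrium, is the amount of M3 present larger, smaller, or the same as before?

decreases

Removing M6 (aq), a product, drives the reaction to the right.
The net shift is to the right. M3 is a reactant, so its amount decreases.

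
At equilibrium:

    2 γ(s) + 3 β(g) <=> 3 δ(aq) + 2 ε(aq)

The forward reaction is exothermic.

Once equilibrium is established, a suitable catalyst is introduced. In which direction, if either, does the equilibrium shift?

A catalyst speeds both forward and reverse rates equally; it changes neither Q nor K — no shift from this change.

no shift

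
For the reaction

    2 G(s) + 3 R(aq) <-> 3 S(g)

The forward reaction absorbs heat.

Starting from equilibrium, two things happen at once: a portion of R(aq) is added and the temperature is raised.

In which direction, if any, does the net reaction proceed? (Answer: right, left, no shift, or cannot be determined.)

Adding R (aq), a reactant, drives the reaction to the right.
The forward reaction is endothermic. Raising T favours the endothermic direction — shift to the right.
All effects act in the same direction — net shift to the right.

right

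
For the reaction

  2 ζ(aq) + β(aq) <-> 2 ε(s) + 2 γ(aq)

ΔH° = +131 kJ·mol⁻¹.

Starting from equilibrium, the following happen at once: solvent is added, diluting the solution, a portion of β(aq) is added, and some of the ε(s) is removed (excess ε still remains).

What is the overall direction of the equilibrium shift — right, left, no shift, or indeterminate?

Dilution lowers every aqueous concentration by the same factor. Δn_aq = 2 − 3 = -1, so the system shifts toward the side with more dissolved moles — to the left.
Adding β (aq), a reactant, drives the reaction to the right.
ε is a pure solid; its activity is 1 regardless of amount, so Q is unaffected — no shift from this change.
The individual effects push in opposite directions; without quantitative information the net direction cannot be determined.

cannot be determined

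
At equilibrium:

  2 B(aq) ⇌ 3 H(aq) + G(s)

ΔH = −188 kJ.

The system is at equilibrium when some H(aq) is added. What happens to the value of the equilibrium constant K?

unchanged

The equilibrium constant depends only on temperature. This perturbation may move the position of equilibrium, but since T is unchanged, K itself is unchanged.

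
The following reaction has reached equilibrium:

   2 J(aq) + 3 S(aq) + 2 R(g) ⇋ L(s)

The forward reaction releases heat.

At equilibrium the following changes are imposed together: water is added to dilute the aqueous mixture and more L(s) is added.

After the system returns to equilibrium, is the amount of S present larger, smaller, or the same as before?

increases

Dilution lowers every aqueous concentration by the same factor. Δn_aq = 0 − 5 = -5, so the system shifts toward the side with more dissolved moles — to the left.
L is a pure solid; its activity is 1 regardless of amount, so Q is unaffected — no shift from this change.
The net shift is to the left. S is a reactant, so its amount increases.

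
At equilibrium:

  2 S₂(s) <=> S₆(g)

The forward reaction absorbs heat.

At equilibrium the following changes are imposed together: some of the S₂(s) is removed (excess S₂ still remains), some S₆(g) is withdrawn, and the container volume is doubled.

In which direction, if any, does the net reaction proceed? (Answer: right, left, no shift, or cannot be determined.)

right

S₂ is a pure solid; its activity is 1 regardless of amount, so Q is unaffected — no shift from this change.
Removing S₆ (g), a product, drives the reaction to the right.
Gas moles: reactants 0, products 1 (Δn_gas = +1). Expansion shifts the system toward the side with more moles of gas — to the right.
Only the nonzero effect(s) matter; the net shift is to the right.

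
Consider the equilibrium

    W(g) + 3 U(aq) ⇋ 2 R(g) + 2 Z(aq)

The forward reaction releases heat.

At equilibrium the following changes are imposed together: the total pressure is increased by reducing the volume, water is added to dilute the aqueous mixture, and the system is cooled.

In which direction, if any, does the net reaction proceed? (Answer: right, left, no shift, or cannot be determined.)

Gas moles: reactants 1, products 2 (Δn_gas = +1). Compression shifts the system toward the side with fewer moles of gas — to the left.
Dilution lowers every aqueous concentration by the same factor. Δn_aq = 2 − 3 = -1, so the system shifts toward the side with more dissolved moles — to the left.
The forward reaction is exothermic. Lowering T favours the exothermic direction — shift to the right.
The individual effects push in opposite directions; without quantitative information the net direction cannot be determined.

cannot be determined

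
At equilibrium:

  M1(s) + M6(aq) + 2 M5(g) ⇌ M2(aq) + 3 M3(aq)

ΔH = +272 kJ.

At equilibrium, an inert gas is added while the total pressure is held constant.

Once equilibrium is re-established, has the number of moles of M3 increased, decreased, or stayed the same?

decreases

Adding inert gas at constant total pressure expands the volume and lowers every reacting partial pressure. With Δn_gas = 0 − 2 = -2, Q moves away from K toward the side with fewer gas moles, so the system shifts toward the side with more gas moles — to the left.
The net shift is to the left. M3 is a product, so its amount decreases.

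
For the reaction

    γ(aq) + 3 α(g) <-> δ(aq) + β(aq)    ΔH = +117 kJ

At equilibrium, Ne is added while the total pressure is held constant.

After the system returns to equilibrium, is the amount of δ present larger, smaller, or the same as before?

Adding inert gas at constant total pressure expands the volume and lowers every reacting partial pressure. With Δn_gas = 0 − 3 = -3, Q moves away from K toward the side with fewer gas moles, so the system shifts toward the side with more gas moles — to the left.
The net shift is to the left. δ is a product, so its amount decreases.

decreases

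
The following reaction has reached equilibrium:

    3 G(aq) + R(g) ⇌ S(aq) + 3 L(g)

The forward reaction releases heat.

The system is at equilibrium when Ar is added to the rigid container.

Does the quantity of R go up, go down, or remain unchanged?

At constant volume, adding an inert gas leaves every reacting species' partial pressure unchanged, so Q is unchanged — no shift from this change.
No net shift occurs, so the amount of R is unchanged.

unchanged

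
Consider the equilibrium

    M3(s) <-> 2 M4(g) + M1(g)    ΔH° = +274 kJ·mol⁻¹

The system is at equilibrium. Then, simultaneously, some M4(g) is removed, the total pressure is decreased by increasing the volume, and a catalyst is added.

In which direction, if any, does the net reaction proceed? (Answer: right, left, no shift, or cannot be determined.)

right

Removing M4 (g), a product, drives the reaction to the right.
Gas moles: reactants 0, products 3 (Δn_gas = +3). Expansion shifts the system toward the side with more moles of gas — to the right.
A catalyst speeds both forward and reverse rates equally; it changes neither Q nor K — no shift from this change.
Only the nonzero effect(s) matter; the net shift is to the right.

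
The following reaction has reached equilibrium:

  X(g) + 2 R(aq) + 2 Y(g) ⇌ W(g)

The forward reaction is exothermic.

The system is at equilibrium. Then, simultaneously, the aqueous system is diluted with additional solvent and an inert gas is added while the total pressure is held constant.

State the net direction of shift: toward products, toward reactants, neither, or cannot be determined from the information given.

left

Dilution lowers every aqueous concentration by the same factor. Δn_aq = 0 − 2 = -2, so the system shifts toward the side with more dissolved moles — to the left.
Adding inert gas at constant total pressure expands the volume and lowers every reacting partial pressure. With Δn_gas = 1 − 3 = -2, Q moves away from K toward the side with fewer gas moles, so the system shifts toward the side with more gas moles — to the left.
All effects act in the same direction — net shift to the left.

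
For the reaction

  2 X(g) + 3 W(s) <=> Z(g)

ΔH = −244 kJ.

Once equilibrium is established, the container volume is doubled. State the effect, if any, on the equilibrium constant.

The equilibrium constant depends only on temperature. This perturbation may move the position of equilibrium, but since T is unchanged, K itself is unchanged.

unchanged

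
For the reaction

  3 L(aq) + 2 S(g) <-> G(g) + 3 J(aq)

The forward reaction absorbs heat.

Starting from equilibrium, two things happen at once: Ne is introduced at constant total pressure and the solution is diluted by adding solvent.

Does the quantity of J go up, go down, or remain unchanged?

decreases

Adding inert gas at constant total pressure expands the volume and lowers every reacting partial pressure. With Δn_gas = 1 − 2 = -1, Q moves away from K toward the side with fewer gas moles, so the system shifts toward the side with more gas moles — to the left.
Dilution scales every aqueous concentration by the same factor. Δn_aq = 3 − 3 = 0, so Q is unchanged — no shift.
The net shift is to the left. J is a product, so its amount decreases.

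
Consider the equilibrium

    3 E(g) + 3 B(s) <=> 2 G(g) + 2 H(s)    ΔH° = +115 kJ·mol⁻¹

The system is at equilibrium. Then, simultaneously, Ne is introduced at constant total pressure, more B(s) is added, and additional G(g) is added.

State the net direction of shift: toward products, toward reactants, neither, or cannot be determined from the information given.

Adding inert gas at constant total pressure expands the volume and lowers every reacting partial pressure. With Δn_gas = 2 − 3 = -1, Q moves away from K toward the side with fewer gas moles, so the system shifts toward the side with more gas moles — to the left.
B is a pure solid; its activity is 1 regardless of amount, so Q is unaffected — no shift from this change.
Adding G (g), a product, drives the reaction to the left.
Only the nonzero effect(s) matter; the net shift is to the left.

left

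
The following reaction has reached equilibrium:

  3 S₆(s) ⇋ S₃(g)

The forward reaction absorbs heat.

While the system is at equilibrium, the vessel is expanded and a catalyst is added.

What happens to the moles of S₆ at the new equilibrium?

Gas moles: reactants 0, products 1 (Δn_gas = +1). Expansion shifts the system toward the side with more moles of gas — to the right.
A catalyst speeds both forward and reverse rates equally; it changes neither Q nor K — no shift from this change.
The net shift is to the right. S₆ is a reactant, so its amount decreases.

decreases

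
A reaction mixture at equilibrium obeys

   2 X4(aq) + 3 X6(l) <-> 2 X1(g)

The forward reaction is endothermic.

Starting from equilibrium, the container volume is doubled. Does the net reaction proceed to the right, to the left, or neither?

Gas moles: reactants 0, products 2 (Δn_gas = +2). Expansion shifts the system toward the side with more moles of gas — to the right.

right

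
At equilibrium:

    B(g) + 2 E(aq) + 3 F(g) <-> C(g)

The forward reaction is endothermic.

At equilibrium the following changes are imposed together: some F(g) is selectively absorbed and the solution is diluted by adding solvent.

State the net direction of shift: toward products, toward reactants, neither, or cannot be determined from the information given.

left

Removing F (g), a reactant, drives the reaction to the left.
Dilution lowers every aqueous concentration by the same factor. Δn_aq = 0 − 2 = -2, so the system shifts toward the side with more dissolved moles — to the left.
All effects act in the same direction — net shift to the left.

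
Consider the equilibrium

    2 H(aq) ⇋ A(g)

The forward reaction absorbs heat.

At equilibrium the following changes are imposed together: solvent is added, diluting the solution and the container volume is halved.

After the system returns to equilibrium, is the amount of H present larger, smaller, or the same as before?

Dilution lowers every aqueous concentration by the same factor. Δn_aq = 0 − 2 = -2, so the system shifts toward the side with more dissolved moles — to the left.
Gas moles: reactants 0, products 1 (Δn_gas = +1). Compression shifts the system toward the side with fewer moles of gas — to the left.
The net shift is to the left. H is a reactant, so its amount increases.

increases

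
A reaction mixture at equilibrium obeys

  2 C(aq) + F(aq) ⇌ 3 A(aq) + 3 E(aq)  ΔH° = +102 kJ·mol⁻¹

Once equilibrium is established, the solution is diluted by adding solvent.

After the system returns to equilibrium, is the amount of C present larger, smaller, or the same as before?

Dilution lowers every aqueous concentration by the same factor. Δn_aq = 6 − 3 = +3, so the system shifts toward the side with more dissolved moles — to the right.
The net shift is to the right. C is a reactant, so its amount decreases.

decreases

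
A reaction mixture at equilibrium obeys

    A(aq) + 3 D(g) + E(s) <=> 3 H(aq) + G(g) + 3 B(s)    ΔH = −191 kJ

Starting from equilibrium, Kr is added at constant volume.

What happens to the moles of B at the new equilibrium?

unchanged

At constant volume, adding an inert gas leaves every reacting species' partial pressure unchanged, so Q is unchanged — no shift from this change.
No net shift occurs, so the amount of B is unchanged.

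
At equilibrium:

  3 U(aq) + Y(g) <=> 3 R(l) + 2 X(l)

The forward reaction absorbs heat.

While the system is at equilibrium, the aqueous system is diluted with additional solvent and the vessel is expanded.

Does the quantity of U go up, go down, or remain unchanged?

Dilution lowers every aqueous concentration by the same factor. Δn_aq = 0 − 3 = -3, so the system shifts toward the side with more dissolved moles — to the left.
Gas moles: reactants 1, products 0 (Δn_gas = -1). Expansion shifts the system toward the side with more moles of gas — to the left.
The net shift is to the left. U is a reactant, so its amount increases.

increases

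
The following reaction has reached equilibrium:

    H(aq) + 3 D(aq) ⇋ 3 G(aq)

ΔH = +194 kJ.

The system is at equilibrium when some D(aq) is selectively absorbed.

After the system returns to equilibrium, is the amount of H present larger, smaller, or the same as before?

Removing D (aq), a reactant, drives the reaction to the left.
The net shift is to the left. H is a reactant, so its amount increases.

increases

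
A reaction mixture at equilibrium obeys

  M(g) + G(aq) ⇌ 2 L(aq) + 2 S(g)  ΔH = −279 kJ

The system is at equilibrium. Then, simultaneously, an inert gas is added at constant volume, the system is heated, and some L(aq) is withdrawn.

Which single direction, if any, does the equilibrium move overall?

At constant volume, adding an inert gas leaves every reacting species' partial pressure unchanged, so Q is unchanged — no shift from this change.
The forward reaction is exothermic. Raising T favours the endothermic direction — shift to the left.
Removing L (aq), a product, drives the reaction to the right.
The individual effects push in opposite directions; without quantitative information the net direction cannot be determined.

cannot be determined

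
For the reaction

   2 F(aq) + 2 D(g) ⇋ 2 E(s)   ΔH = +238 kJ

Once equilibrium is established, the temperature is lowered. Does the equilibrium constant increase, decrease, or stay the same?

decreases

K depends on temperature via the van 't Hoff relation. The forward reaction is endothermic, so lowering T decreases K.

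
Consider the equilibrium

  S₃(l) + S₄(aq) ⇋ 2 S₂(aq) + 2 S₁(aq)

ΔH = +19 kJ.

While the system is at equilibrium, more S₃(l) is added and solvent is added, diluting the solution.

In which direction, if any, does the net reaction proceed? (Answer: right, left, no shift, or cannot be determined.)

right

S₃ is a pure liquid; its activity is 1 regardless of amount, so Q is unaffected — no shift from this change.
Dilution lowers every aqueous concentration by the same factor. Δn_aq = 4 − 1 = +3, so the system shifts toward the side with more dissolved moles — to the right.
Only the nonzero effect(s) matter; the net shift is to the right.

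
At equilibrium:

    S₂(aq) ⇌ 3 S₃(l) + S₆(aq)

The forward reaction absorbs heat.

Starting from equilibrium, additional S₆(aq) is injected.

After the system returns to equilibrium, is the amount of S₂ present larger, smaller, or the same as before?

increases

Adding S₆ (aq), a product, drives the reaction to the left.
The net shift is to the left. S₂ is a reactant, so its amount increases.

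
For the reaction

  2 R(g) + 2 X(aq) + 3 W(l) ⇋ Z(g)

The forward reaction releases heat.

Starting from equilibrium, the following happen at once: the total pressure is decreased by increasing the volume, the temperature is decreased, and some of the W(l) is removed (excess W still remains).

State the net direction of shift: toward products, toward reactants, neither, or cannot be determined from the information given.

cannot be determined

Gas moles: reactants 2, products 1 (Δn_gas = -1). Expansion shifts the system toward the side with more moles of gas — to the left.
The forward reaction is exothermic. Lowering T favours the exothermic direction — shift to the right.
W is a pure liquid; its activity is 1 regardless of amount, so Q is unaffected — no shift from this change.
The individual effects push in opposite directions; without quantitative information the net direction cannot be determined.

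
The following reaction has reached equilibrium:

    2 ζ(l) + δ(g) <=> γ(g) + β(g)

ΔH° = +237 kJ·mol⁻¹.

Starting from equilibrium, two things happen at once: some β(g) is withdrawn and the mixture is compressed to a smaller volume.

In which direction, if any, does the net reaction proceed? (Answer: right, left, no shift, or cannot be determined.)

Removing β (g), a product, drives the reaction to the right.
Gas moles: reactants 1, products 2 (Δn_gas = +1). Compression shifts the system toward the side with fewer moles of gas — to the left.
The individual effects push in opposite directions; without quantitative information the net direction cannot be determined.

cannot be determined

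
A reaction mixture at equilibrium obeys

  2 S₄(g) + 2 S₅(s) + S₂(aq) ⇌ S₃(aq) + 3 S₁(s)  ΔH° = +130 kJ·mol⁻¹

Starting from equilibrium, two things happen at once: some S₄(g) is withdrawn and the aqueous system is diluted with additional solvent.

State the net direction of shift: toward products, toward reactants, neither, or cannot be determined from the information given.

left

Removing S₄ (g), a reactant, drives the reaction to the left.
Dilution scales every aqueous concentration by the same factor. Δn_aq = 1 − 1 = 0, so Q is unchanged — no shift.
Only the nonzero effect(s) matter; the net shift is to the left.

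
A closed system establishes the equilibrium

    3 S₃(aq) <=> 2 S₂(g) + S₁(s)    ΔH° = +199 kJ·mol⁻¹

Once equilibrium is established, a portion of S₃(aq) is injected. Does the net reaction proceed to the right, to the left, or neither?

right

Adding S₃ (aq), a reactant, drives the reaction to the right.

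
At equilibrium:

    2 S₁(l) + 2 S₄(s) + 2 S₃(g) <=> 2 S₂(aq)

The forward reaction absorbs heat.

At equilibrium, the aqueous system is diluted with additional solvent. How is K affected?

The equilibrium constant depends only on temperature. This perturbation may move the position of equilibrium, but since T is unchanged, K itself is unchanged.

unchanged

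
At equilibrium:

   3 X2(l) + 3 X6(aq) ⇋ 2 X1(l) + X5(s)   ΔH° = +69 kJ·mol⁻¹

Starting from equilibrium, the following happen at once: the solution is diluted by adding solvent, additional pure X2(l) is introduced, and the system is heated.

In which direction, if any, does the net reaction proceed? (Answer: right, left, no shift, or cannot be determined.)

cannot be determined

Dilution lowers every aqueous concentration by the same factor. Δn_aq = 0 − 3 = -3, so the system shifts toward the side with more dissolved moles — to the left.
X2 is a pure liquid; its activity is 1 regardless of amount, so Q is unaffected — no shift from this change.
The forward reaction is endothermic. Raising T favours the endothermic direction — shift to the right.
The individual effects push in opposite directions; without quantitative information the net direction cannot be determined.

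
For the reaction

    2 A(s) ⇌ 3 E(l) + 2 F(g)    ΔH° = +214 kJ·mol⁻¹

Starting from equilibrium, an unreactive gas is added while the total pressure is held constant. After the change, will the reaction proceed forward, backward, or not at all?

Adding inert gas at constant total pressure expands the volume and lowers every reacting partial pressure. With Δn_gas = 2 − 0 = +2, Q moves away from K toward the side with fewer gas moles, so the system shifts toward the side with more gas moles — to the right.

right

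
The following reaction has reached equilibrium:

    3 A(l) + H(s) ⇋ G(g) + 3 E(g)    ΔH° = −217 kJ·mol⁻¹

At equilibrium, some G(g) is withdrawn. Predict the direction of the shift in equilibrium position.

Removing G (g), a product, drives the reaction to the right.

right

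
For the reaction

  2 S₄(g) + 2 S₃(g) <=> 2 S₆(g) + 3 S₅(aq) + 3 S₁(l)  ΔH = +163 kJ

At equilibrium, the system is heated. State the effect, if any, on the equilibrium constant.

K depends on temperature via the van 't Hoff relation. The forward reaction is endothermic, so raising T increases K.

increases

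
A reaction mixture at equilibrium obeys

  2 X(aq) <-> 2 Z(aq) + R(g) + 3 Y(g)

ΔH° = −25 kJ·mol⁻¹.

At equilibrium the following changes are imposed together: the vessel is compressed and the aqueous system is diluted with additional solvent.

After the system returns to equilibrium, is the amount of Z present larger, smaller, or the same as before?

Gas moles: reactants 0, products 4 (Δn_gas = +4). Compression shifts the system toward the side with fewer moles of gas — to the left.
Dilution scales every aqueous concentration by the same factor. Δn_aq = 2 − 2 = 0, so Q is unchanged — no shift.
The net shift is to the left. Z is a product, so its amount decreases.

decreases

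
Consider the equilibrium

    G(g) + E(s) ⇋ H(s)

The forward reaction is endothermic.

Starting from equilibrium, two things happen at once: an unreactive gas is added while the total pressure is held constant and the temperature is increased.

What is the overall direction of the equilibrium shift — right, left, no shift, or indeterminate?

cannot be determined

Adding inert gas at constant total pressure expands the volume and lowers every reacting partial pressure. With Δn_gas = 0 − 1 = -1, Q moves away from K toward the side with fewer gas moles, so the system shifts toward the side with more gas moles — to the left.
The forward reaction is endothermic. Raising T favours the endothermic direction — shift to the right.
The individual effects push in opposite directions; without quantitative information the net direction cannot be determined.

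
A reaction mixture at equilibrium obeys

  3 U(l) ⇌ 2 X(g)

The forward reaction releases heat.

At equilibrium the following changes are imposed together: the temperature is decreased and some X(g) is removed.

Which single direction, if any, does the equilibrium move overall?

right

The forward reaction is exothermic. Lowering T favours the exothermic direction — shift to the right.
Removing X (g), a product, drives the reaction to the right.
All effects act in the same direction — net shift to the right.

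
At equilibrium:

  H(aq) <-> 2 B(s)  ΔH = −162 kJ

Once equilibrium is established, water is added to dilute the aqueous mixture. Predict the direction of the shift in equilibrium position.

left

Dilution lowers every aqueous concentration by the same factor. Δn_aq = 0 − 1 = -1, so the system shifts toward the side with more dissolved moles — to the left.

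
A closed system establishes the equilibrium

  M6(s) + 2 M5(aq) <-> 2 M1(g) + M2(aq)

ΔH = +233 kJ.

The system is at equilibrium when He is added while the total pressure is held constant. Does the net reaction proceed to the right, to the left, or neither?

Adding inert gas at constant total pressure expands the volume and lowers every reacting partial pressure. With Δn_gas = 2 − 0 = +2, Q moves away from K toward the side with fewer gas moles, so the system shifts toward the side with more gas moles — to the right.

right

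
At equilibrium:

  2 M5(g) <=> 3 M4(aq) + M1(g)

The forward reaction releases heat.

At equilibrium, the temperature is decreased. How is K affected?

K depends on temperature via the van 't Hoff relation. The forward reaction is exothermic, so lowering T increases K.

increases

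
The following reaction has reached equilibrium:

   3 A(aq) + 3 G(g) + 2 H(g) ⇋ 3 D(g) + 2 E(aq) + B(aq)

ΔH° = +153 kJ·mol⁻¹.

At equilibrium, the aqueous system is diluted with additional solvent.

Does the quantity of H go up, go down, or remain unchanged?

unchanged

Dilution scales every aqueous concentration by the same factor. Δn_aq = 3 − 3 = 0, so Q is unchanged — no shift.
No net shift occurs, so the amount of H is unchanged.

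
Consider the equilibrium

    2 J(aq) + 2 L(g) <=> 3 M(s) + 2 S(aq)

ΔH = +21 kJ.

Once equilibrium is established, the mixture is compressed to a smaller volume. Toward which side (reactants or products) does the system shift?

right

Gas moles: reactants 2, products 0 (Δn_gas = -2). Compression shifts the system toward the side with fewer moles of gas — to the right.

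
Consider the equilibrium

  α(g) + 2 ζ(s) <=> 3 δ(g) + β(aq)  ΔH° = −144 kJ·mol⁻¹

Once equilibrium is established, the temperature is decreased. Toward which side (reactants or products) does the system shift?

right

The forward reaction is exothermic. Lowering T favours the exothermic direction — shift to the right.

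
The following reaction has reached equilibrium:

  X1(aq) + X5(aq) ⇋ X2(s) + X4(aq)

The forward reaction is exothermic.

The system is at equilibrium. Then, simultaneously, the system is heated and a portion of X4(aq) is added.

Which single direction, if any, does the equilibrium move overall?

left

The forward reaction is exothermic. Raising T favours the endothermic direction — shift to the left.
Adding X4 (aq), a product, drives the reaction to the left.
All effects act in the same direction — net shift to the left.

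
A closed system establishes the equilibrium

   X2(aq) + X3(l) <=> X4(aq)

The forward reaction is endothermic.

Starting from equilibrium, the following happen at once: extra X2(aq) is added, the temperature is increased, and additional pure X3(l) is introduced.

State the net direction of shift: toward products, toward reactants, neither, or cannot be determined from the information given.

right

Adding X2 (aq), a reactant, drives the reaction to the right.
The forward reaction is endothermic. Raising T favours the endothermic direction — shift to the right.
X3 is a pure liquid; its activity is 1 regardless of amount, so Q is unaffected — no shift from this change.
Only the nonzero effect(s) matter; the net shift is to the right.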